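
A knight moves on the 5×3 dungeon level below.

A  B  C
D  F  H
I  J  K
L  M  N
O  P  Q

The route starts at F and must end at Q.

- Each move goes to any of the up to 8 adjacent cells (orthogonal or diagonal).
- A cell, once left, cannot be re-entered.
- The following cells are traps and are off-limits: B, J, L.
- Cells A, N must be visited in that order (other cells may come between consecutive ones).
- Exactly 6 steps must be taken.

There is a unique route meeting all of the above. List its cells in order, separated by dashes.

F - A - D - I - M - N - Q

The waypoints must appear in the order A, N, with no cell reused.
Route from F: up-left 1 to A, down 2 to I, down-right 1 to M, right 1 to N, down 1 to Q — 6 moves in all.
Check: order respected (A at step 1, N at step 5); 6 moves as required.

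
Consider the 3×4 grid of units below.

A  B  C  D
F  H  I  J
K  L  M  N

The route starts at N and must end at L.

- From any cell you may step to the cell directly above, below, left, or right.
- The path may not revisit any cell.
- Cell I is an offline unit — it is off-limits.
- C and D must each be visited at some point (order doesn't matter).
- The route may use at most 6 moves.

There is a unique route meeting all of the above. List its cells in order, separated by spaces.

Any route must reach C and D and still end at L within 6 moves, so the order of the required stops is forced.
Route from N: up 2 to D, left 2 to B, down 2 to L — 6 moves in all.
Check: all required cells visited; 6 ≤ 6 moves.

N J D C B H L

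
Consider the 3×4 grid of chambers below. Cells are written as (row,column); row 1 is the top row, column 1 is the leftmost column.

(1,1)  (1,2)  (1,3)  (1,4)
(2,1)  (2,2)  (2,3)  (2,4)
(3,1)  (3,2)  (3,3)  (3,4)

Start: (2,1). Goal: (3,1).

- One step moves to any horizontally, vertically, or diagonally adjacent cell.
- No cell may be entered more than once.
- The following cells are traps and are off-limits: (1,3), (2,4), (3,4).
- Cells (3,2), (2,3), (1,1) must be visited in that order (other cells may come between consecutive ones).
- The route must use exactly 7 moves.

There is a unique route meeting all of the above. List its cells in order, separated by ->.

The waypoints must appear in the order (3,2), (2,3), (1,1), with no cell reused.
Route from (2,1): down-right to (3,2), right to (3,3), up to (2,3), up-left to (1,2), left to (1,1), down-right to (2,2), down-left to (3,1) — 7 moves in all.
Check: order respected ((3,2) at step 1, (2,3) at step 3, (1,1) at step 5); 7 moves as required.

(2,1) -> (3,2) -> (3,3) -> (2,3) -> (1,2) -> (1,1) -> (2,2) -> (3,1)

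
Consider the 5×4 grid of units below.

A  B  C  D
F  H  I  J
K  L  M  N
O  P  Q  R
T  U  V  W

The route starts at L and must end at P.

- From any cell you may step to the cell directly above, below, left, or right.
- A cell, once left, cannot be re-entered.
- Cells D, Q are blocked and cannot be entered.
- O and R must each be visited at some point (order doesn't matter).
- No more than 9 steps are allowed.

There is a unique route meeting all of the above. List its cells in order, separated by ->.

L -> M -> N -> R -> W -> V -> U -> T -> O -> P

The 9-move cap with required stops at O, R leaves no slack for detours.
Route from L: right 2 to N, down 2 to W, left 3 to T, up 1 to O, right 1 to P — 9 moves in all.
Check: all required cells visited; 9 ≤ 9 moves.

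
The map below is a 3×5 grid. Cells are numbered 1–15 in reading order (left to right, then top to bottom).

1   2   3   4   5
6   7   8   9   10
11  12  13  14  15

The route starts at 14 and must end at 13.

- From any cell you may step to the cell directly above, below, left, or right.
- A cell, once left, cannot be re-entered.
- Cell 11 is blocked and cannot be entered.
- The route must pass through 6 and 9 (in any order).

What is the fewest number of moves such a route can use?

9

Any route passes through 6 and 9 in some order between 14 and 13. Summing Manhattan distances along each leg and taking the cheapest ordering (14 → 9 → 6 → 13) gives a lower bound of 1 + 3 + 3 = 7 moves.
The shortest route satisfying every rule uses 9 moves: 14 → 9 → 4 → 3 → 2 → 1 → 6 → 7 → 12 → 13.
The no-revisit rule (legs can't share cells) pushes the minimum above the 7-move bound; an exhaustive check rules out every length from 7 to 8, leaving 9 as the minimum.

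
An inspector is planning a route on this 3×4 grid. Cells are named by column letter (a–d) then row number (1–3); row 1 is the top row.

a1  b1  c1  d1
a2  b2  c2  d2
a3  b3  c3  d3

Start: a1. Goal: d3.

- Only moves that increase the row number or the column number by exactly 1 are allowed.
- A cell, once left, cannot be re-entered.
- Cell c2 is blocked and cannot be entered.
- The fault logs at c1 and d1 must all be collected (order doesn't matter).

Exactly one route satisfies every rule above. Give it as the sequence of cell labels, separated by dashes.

a1 - b1 - c1 - d1 - d2 - d3

Moves only go right or down, so the column and row indices never decrease.
Route from a1: right 3 to d1, down 2 to d3 — 5 moves in all.
Check: all required cells visited.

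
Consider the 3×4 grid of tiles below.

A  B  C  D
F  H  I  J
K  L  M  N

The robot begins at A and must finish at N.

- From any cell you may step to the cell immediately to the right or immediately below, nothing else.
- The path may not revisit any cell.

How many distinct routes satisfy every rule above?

A right/down-only route from A to N makes exactly 2 down-moves and 3 right-moves in some order.
With no other constraints that would be C(5,2) = 10 routes.
That gives 10 routes.

10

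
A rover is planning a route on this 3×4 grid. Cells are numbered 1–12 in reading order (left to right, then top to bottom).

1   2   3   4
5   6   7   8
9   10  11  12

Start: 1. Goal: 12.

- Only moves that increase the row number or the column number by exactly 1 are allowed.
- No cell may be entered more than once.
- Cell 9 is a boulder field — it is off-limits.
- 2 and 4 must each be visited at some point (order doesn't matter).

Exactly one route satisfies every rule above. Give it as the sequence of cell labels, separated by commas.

1, 2, 3, 4, 8, 12

Moves only go right or down, so the column and row indices never decrease.
Route from 1: right 3 to 4, down 2 to 12 — 5 moves in all.
Check: all required cells visited.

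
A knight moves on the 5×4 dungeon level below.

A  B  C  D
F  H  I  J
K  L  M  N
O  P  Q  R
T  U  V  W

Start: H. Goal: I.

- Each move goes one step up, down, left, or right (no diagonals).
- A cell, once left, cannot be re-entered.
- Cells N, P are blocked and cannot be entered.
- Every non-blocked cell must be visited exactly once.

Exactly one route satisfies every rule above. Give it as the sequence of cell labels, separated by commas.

Need to visit all 18 open cells exactly once, starting at H and ending at I.
Route from H: down 1 to L, right 1 to M, down 1 to Q, right 1 to R, down 1 to W, left 3 to T, up 4 to A, right 3 to D, down 1 to J, left 1 to I — 17 moves in all.
Check: all 18 open cells covered.

H, L, M, Q, R, W, V, U, T, O, K, F, A, B, C, D, J, I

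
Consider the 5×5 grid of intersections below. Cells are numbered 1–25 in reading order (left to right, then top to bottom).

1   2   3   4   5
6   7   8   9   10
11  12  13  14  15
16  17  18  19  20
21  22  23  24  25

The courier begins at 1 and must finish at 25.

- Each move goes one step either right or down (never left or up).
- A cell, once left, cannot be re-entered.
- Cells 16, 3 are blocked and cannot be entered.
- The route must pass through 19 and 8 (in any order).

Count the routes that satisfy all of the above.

12

A right/down-only route from 1 to 25 makes exactly 4 down-moves and 4 right-moves in some order.
With no other constraints that would be C(8,4) = 70 routes.
A monotone route can only reach the required cells in the order 8, 19, so split there and multiply the segment counts (each segment already excludes blocked cells): 1→8: 2; 8→19: 3; 19→25: 2; product = 12.
That gives 12 routes.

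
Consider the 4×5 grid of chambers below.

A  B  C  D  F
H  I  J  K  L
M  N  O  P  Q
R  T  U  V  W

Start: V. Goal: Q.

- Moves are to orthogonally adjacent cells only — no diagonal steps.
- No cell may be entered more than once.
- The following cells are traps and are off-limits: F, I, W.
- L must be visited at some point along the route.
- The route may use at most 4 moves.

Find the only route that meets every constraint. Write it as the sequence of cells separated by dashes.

Any route must reach L and still end at Q within 4 moves, so the order of the required stops is forced.
Route from V: up 2 to K, right 1 to L, down 1 to Q — 4 moves in all.
Check: all required cells visited; 4 ≤ 4 moves.

V - P - K - L - Q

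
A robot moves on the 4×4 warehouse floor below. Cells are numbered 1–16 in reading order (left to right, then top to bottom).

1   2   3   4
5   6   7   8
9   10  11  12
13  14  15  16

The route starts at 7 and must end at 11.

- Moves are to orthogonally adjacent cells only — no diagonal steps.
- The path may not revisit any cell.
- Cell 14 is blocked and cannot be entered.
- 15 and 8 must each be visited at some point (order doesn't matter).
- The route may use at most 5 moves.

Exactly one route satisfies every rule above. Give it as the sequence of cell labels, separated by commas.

7, 8, 12, 16, 15, 11

The 5-move cap with required stops at 15, 8 leaves no slack for detours.
Route from 7: right to 8, 2× down (reaching 16), left to 15, up to 11 — 5 moves in all.
Check: all required cells visited; 5 ≤ 5 moves.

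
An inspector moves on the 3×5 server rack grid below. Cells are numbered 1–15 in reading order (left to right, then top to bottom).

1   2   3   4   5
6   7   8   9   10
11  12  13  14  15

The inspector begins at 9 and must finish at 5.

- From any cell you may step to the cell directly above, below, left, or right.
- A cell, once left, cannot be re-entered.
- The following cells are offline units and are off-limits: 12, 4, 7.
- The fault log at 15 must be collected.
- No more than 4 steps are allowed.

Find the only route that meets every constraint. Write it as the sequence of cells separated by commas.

The budget equals the shortest possible length, so every move has to be on a shortest route through the required cells.
Route from 9: down to 14, right to 15, 2× up (reaching 5) — 4 moves in all.
Check: all required cells visited; 4 ≤ 4 moves.

9, 14, 15, 10, 5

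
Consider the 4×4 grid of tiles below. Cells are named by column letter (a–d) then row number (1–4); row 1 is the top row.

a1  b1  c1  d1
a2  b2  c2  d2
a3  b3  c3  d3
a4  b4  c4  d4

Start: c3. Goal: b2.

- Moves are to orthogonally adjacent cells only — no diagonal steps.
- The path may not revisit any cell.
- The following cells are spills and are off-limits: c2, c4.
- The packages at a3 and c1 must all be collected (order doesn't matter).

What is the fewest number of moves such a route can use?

Any route passes through a3 and c1 in some order between c3 and b2. Summing Manhattan distances along each leg and taking the cheapest ordering (c3 → a3 → c1 → b2) gives a lower bound of 2 + 4 + 2 = 8 moves.
The shortest route satisfying every rule uses 10 moves: c3 → d3 → d2 → d1 → c1 → b1 → a1 → a2 → a3 → b3 → b2.
The no-revisit rule (legs can't share cells) pushes the minimum above the 8-move bound; an exhaustive check rules out every length from 8 to 9, leaving 10 as the minimum.

10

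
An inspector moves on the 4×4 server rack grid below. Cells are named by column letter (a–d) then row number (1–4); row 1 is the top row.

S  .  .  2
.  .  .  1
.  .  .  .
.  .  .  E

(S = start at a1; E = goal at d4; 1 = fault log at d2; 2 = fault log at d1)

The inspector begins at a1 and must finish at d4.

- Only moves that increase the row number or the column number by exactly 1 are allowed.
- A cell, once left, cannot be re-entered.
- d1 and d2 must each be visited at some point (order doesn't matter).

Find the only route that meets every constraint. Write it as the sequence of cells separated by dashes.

a1 - b1 - c1 - d1 - d2 - d3 - d4

Moves only go right or down, so the column and row indices never decrease.
Route from a1: right 3 to d1, down 3 to d4 — 6 moves in all.
Check: all required cells visited.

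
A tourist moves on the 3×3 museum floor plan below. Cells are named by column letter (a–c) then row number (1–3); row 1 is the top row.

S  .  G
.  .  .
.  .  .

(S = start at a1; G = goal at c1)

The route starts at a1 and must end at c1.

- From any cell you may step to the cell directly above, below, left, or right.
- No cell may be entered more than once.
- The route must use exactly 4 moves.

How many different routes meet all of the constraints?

Need simple routes of exactly 4 moves from a1 to c1 (Manhattan distance 2, so 1 moves are spent on a detour and 1 undoing it).
Enumerating: a1 a2 b2 b1 c1 | a1 a2 b2 c2 c1 | a1 b1 b2 c2 c1.
That gives 3 routes.

3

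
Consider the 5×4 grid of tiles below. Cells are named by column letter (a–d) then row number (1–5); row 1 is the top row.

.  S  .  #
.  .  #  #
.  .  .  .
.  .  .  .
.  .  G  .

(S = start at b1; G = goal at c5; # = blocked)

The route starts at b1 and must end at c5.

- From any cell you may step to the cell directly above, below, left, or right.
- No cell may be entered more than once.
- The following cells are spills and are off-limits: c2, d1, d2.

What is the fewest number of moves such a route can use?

The Manhattan distance from b1 to c5 is |1−5| + |2−3| = 5, so at least 5 moves are needed.
A route of 5 moves achieves this: b1 → b2 → b3 → b4 → b5 → c5.
Since 5 matches the lower bound, it is optimal.

5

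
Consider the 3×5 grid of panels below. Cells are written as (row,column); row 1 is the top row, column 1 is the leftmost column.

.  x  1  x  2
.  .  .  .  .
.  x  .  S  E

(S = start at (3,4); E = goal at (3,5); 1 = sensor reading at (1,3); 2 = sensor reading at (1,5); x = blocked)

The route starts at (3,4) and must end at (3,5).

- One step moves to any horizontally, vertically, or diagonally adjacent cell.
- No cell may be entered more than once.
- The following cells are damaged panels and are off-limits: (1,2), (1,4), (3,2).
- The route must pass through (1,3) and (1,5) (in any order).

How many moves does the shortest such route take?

6

Any route passes through (1,3) and (1,5) in some order between (3,4) and (3,5). Summing Chebyshev distances along each leg and taking the cheapest ordering ((3,4) → (1,3) → (1,5) → (3,5)) gives a lower bound of 2 + 2 + 2 = 6 moves.
A route of 6 moves achieves this: (3,4) → (2,3) → (1,3) → (2,4) → (1,5) → (2,5) → (3,5).
Since 6 matches the lower bound, it is optimal.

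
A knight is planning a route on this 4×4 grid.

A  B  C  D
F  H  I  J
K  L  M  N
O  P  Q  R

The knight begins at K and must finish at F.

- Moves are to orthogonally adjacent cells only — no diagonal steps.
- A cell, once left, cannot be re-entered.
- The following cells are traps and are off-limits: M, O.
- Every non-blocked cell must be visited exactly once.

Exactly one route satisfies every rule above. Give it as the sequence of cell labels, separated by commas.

Need to visit all 14 open cells exactly once, starting at K and ending at F.
Route from K: right 1 to L, down 1 to P, right 2 to R, up 3 to D, left 1 to C, down 1 to I, left 1 to H, up 1 to B, left 1 to A, down 1 to F — 13 moves in all.
Check: all 14 open cells covered.

K, L, P, Q, R, N, J, D, C, I, H, B, A, F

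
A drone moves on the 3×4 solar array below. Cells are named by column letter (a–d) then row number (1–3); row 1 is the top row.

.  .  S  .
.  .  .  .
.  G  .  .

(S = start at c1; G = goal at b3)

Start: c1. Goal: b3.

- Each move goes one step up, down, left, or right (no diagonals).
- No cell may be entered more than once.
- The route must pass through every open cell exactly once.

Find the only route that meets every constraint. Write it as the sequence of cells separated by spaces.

Need to visit all 12 open cells exactly once, starting at c1 and ending at b3.
Route from c1: right 1 to d1, down 2 to d3, left 1 to c3, up 1 to c2, left 1 to b2, up 1 to b1, left 1 to a1, down 2 to a3, right 1 to b3 — 11 moves in all.
Check: all 12 open cells covered.

c1 d1 d2 d3 c3 c2 b2 b1 a1 a2 a3 b3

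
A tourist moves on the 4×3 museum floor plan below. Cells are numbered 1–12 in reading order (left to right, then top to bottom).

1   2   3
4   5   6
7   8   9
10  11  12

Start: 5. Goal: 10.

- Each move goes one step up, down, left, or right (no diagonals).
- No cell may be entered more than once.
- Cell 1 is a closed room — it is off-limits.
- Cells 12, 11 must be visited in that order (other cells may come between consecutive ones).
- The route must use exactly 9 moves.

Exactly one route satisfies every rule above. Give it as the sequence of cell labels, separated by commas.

The waypoints must appear in the order 12, 11, with no cell reused.
Route from 5: up to 2, right to 3, 3× down (reaching 12), left to 11, up to 8, left to 7, down to 10 — 9 moves in all.
Check: order respected (12 at step 5, 11 at step 6); 9 moves as required.

5, 2, 3, 6, 9, 12, 11, 8, 7, 10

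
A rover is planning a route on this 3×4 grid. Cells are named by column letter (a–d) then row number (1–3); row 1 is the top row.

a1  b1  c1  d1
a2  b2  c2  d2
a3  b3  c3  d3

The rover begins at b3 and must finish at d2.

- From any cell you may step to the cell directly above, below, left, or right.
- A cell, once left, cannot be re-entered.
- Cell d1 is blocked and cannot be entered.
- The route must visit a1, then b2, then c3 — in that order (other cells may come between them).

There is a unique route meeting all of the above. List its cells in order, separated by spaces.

The waypoints must appear in the order a1, b2, c3, with no cell reused.
Route from b3: left 1 to a3, up 2 to a1, right 1 to b1, down 1 to b2, right 1 to c2, down 1 to c3, right 1 to d3, up 1 to d2 — 9 moves in all.
Check: order respected (a1 at step 3, b2 at step 5, c3 at step 7).

b3 a3 a2 a1 b1 b2 c2 c3 d3 d2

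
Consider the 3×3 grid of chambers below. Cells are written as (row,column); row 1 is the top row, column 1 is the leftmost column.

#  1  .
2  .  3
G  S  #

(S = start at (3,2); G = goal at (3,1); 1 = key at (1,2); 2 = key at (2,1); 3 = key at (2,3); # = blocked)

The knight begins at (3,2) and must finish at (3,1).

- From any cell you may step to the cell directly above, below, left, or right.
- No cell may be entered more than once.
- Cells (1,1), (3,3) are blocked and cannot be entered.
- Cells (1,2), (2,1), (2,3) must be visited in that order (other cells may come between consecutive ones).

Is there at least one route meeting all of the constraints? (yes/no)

Even ignoring the required order, no revisit-free route from (3,2) to (3,1) manages to pass through all of (1,2), (2,1), and (2,3): branching out from (3,2), every path either misses one of them or, having collected them, can no longer reach (3,1) without re-entering a cell.

no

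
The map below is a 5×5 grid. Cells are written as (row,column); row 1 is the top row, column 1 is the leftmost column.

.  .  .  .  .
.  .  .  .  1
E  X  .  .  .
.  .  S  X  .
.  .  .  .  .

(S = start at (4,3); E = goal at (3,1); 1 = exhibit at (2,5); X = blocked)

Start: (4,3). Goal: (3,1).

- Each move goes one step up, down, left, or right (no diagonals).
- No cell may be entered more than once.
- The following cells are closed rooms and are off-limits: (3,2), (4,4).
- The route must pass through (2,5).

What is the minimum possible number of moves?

Any route passes through (2,5) somewhere between (4,3) and (3,1). Summing Manhattan distances along the two legs ((4,3) → (2,5) → (3,1)) gives a lower bound of 4 + 5 = 9 moves.
A route of 9 moves achieves this: (4,3) → (3,3) → (3,4) → (3,5) → (2,5) → (2,4) → (2,3) → (2,2) → (2,1) → (3,1).
Since 9 matches the lower bound, it is optimal.

9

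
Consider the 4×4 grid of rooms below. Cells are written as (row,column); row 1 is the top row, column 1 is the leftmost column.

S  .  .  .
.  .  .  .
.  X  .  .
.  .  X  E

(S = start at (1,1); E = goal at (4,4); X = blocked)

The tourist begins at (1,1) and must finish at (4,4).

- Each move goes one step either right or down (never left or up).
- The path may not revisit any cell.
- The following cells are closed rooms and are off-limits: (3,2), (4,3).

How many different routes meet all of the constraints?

7

A right/down-only route from (1,1) to (4,4) makes exactly 3 down-moves and 3 right-moves in some order.
With no other constraints that would be C(6,3) = 20 routes.
Subtract routes through each blocked cell (inclusion–exclusion for overlaps): − through (3,2): 9 − through (4,3): 10 + through (3,2)&(4,3): 6 → 7.
That gives 7 routes.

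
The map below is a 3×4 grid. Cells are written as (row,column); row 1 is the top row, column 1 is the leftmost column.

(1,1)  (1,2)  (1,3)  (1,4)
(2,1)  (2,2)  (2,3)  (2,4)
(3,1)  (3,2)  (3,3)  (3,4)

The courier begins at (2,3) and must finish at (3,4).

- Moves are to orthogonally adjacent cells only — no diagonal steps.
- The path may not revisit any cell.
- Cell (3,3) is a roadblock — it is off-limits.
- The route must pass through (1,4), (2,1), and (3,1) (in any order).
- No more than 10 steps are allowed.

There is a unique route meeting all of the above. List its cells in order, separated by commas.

(2,3), (2,2), (3,2), (3,1), (2,1), (1,1), (1,2), (1,3), (1,4), (2,4), (3,4)

The budget equals the shortest possible length, so every move has to be on a shortest route through the required cells.
Route from (2,3): left 1 to (2,2), down 1 to (3,2), left 1 to (3,1), up 2 to (1,1), right 3 to (1,4), down 2 to (3,4) — 10 moves in all.
Check: all required cells visited; 10 ≤ 10 moves.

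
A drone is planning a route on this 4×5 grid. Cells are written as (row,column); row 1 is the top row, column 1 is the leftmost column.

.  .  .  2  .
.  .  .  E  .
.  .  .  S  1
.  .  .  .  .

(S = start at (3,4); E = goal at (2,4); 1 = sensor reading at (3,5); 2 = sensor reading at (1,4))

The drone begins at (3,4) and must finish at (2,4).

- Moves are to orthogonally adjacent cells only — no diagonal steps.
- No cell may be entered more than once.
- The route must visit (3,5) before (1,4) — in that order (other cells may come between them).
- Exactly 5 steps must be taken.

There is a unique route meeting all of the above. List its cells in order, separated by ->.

(3,4) -> (3,5) -> (2,5) -> (1,5) -> (1,4) -> (2,4)

The waypoints must appear in the order (3,5), (1,4), with no cell reused.
Route from (3,4): right to (3,5), 2× up (reaching (1,5)), left to (1,4), down to (2,4) — 5 moves in all.
Check: order respected (1 at step 1, 2 at step 4); 5 moves as required.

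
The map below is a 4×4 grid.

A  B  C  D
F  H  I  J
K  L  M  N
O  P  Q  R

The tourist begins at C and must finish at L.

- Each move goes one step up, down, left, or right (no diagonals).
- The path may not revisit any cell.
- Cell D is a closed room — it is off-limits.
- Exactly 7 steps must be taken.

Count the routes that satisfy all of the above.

Need simple routes of exactly 7 moves from C to L (Manhattan distance 3, so 2 moves are spent on a detour and 2 undoing it).
Branch systematically from the start, pruning whenever the remaining move budget drops below the Manhattan distance to L or differs from it in parity. Grouping the completions by first move — via I: 7; via B: 5 — and summing: 7 + 5 = 12.
That gives 12 routes.

12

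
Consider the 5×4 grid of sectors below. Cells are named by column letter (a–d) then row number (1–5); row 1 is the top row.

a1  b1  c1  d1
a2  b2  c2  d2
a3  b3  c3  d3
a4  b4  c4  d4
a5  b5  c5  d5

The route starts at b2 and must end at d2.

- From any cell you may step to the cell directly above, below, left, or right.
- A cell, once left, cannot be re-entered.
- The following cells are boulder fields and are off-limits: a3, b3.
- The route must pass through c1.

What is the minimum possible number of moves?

Any route passes through c1 somewhere between b2 and d2. Summing Manhattan distances along the two legs (b2 → c1 → d2) gives a lower bound of 2 + 2 = 4 moves.
A route of 4 moves achieves this: b2 → b1 → c1 → c2 → d2.
Since 4 matches the lower bound, it is optimal.

4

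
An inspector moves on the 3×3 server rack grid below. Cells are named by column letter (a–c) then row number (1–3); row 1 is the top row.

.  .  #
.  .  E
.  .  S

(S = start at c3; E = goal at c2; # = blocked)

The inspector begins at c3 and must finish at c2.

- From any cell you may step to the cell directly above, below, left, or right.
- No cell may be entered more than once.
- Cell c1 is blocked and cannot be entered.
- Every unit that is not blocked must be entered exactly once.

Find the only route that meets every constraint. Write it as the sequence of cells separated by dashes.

c3 - b3 - a3 - a2 - a1 - b1 - b2 - c2

Need to visit all 8 open cells exactly once, starting at c3 and ending at c2.
Route from c3: left 2 to a3, up 2 to a1, right 1 to b1, down 1 to b2, right 1 to c2 — 7 moves in all.
Check: all 8 open cells covered.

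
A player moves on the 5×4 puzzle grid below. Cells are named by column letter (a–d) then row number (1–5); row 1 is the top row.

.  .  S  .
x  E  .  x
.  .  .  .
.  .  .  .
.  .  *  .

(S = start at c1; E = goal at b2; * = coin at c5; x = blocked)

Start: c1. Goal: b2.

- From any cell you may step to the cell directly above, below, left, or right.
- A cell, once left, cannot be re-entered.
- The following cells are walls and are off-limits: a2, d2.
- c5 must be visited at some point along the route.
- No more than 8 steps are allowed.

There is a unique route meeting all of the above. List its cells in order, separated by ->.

Any route must reach c5 and still end at b2 within 8 moves, so the order of the required stops is forced.
Route from c1: 4× down (reaching c5), left to b5, 3× up (reaching b2) — 8 moves in all.
Check: all required cells visited; 8 ≤ 8 moves.

c1 -> c2 -> c3 -> c4 -> c5 -> b5 -> b4 -> b3 -> b2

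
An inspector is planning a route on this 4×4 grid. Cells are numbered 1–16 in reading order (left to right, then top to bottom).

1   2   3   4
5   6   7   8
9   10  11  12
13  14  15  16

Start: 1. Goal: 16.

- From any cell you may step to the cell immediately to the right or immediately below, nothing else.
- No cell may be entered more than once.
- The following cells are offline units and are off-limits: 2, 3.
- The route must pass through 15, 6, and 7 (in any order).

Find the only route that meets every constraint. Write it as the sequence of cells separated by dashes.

Moves only go right or down, so the column and row indices never decrease.
Route from 1: down to 5, 2× right (reaching 7), 2× down (reaching 15), right to 16 — 6 moves in all.
Check: all required cells visited.

1 - 5 - 6 - 7 - 11 - 15 - 16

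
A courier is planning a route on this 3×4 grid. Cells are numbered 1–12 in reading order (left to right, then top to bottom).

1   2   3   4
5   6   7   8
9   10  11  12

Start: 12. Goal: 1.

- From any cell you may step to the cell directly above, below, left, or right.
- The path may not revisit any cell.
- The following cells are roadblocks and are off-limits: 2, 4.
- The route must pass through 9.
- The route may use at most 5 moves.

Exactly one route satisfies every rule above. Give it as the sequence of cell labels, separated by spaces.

12 11 10 9 5 1

The 5-move cap with required stops at 9 leaves no slack for detours.
Route from 12: 3× left (reaching 9), 2× up (reaching 1) — 5 moves in all.
Check: all required cells visited; 5 ≤ 5 moves.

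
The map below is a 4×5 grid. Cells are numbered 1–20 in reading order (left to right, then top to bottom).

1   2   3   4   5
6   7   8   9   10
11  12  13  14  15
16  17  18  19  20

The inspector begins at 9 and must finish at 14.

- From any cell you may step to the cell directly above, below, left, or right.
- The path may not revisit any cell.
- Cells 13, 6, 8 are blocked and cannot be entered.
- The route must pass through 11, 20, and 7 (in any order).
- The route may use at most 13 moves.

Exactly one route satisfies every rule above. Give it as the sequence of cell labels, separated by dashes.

9 - 4 - 3 - 2 - 7 - 12 - 11 - 16 - 17 - 18 - 19 - 20 - 15 - 14

Any route must reach 11, 20, and 7 and still end at 14 within 13 moves, so the order of the required stops is forced.
Route from 9: up 1 to 4, left 2 to 2, down 2 to 12, left 1 to 11, down 1 to 16, right 4 to 20, up 1 to 15, left 1 to 14 — 13 moves in all.
Check: all required cells visited; 13 ≤ 13 moves.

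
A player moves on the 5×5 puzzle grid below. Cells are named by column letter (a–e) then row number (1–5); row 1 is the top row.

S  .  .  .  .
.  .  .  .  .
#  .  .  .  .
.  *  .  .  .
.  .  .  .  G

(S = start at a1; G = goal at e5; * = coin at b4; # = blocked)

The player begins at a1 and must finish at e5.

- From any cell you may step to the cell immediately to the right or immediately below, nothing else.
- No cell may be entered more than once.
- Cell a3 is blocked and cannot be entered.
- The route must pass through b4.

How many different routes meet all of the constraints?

A right/down-only route from a1 to e5 makes exactly 4 down-moves and 4 right-moves in some order.
With no other constraints that would be C(8,4) = 70 routes.
Split at b4 and multiply the segment counts (each segment already excludes blocked cells): a1→b4: 2; b4→e5: 4; product = 8.
That gives 8 routes.

8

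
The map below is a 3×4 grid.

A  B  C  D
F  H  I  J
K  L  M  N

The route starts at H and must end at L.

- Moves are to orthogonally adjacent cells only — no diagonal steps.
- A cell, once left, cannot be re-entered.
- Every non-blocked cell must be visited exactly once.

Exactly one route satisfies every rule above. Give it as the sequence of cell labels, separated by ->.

H -> I -> M -> N -> J -> D -> C -> B -> A -> F -> K -> L

Need to visit all 12 open cells exactly once, starting at H and ending at L.
Route from H: right to I, down to M, right to N, 2× up (reaching D), 3× left (reaching A), 2× down (reaching K), right to L — 11 moves in all.
Check: all 12 open cells covered.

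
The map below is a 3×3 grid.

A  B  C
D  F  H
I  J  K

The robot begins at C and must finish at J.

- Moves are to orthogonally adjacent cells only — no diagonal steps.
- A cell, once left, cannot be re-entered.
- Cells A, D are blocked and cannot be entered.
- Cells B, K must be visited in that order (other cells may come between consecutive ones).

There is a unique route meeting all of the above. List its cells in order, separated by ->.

The waypoints must appear in the order B, K, with no cell reused.
Route from C: left 1 to B, down 1 to F, right 1 to H, down 1 to K, left 1 to J — 5 moves in all.
Check: order respected (B at step 1, K at step 4).

C -> B -> F -> H -> K -> J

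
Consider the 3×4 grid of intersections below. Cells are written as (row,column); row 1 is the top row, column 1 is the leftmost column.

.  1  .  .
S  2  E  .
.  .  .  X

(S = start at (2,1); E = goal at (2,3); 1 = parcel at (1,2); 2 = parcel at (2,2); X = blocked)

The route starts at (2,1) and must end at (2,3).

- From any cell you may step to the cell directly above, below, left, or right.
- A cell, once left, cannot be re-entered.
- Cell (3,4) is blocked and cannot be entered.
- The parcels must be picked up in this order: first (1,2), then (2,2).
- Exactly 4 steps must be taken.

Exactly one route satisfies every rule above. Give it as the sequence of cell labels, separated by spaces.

(2,1) (1,1) (1,2) (2,2) (2,3)

The waypoints must appear in the order (1,2), (2,2), with no cell reused.
Route from (2,1): up to (1,1), right to (1,2), down to (2,2), right to (2,3) — 4 moves in all.
Check: order respected (1 at step 2, 2 at step 3); 4 moves as required.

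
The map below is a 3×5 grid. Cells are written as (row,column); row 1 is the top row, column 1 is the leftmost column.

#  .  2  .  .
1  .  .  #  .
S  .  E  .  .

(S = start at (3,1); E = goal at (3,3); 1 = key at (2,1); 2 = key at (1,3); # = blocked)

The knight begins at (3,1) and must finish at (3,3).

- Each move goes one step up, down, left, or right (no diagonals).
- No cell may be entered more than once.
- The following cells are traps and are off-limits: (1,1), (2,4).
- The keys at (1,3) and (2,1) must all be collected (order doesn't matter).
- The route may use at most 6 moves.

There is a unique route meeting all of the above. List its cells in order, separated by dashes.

Any route must reach (1,3) and (2,1) and still end at (3,3) within 6 moves, so the order of the required stops is forced.
Route from (3,1): up to (2,1), right to (2,2), up to (1,2), right to (1,3), 2× down (reaching (3,3)) — 6 moves in all.
Check: all required cells visited; 6 ≤ 6 moves.

(3,1) - (2,1) - (2,2) - (1,2) - (1,3) - (2,3) - (3,3)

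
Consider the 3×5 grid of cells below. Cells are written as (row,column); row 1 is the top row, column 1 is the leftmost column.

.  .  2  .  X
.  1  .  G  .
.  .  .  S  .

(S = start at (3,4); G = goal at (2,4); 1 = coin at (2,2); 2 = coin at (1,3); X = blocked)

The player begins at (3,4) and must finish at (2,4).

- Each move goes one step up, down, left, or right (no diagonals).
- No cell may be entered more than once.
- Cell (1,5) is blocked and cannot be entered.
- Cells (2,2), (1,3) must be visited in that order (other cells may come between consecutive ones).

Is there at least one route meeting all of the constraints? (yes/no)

One route that works: (3,4) → (3,3) → (2,3) → (2,2) → (1,2) → (1,3) → (1,4) → (2,4).

yes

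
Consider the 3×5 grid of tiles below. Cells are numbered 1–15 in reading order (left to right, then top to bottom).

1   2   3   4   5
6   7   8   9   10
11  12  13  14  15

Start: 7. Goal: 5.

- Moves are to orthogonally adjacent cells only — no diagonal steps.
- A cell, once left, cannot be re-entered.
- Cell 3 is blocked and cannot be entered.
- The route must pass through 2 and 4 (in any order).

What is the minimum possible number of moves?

10

Any route passes through 2 and 4 in some order between 7 and 5. Summing Manhattan distances along each leg and taking the cheapest ordering (7 → 2 → 4 → 5) gives a lower bound of 1 + 2 + 1 = 4 moves.
That bound ignores the blocked cells. Measuring each leg by the fewest moves that actually steer around them (7→2: 1; 2→4: 4; 4→5: 1) raises the lower bound to 6.
The shortest route satisfying every rule uses 10 moves: 7 → 2 → 1 → 6 → 11 → 12 → 13 → 8 → 9 → 4 → 5.
The bound of 6 isn't tight here; checking systematically, no route of length 6 through 9 satisfies every constraint (on a 4-connected grid the length of any start-to-goal walk has the same parity as the Manhattan bound, so only lengths 6, 8, 10, … need checking), so 10 is the minimum.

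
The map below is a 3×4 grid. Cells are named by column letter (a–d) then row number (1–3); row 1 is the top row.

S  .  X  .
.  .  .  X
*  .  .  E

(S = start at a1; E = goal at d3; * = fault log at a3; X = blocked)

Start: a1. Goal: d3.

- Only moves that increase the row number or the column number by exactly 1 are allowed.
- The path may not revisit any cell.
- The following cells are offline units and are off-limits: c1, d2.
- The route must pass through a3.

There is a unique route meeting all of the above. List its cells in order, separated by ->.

a1 -> a2 -> a3 -> b3 -> c3 -> d3

Moves only go right or down, so the column and row indices never decrease.
Route from a1: down 2 to a3, right 3 to d3 — 5 moves in all.
Check: all required cells visited.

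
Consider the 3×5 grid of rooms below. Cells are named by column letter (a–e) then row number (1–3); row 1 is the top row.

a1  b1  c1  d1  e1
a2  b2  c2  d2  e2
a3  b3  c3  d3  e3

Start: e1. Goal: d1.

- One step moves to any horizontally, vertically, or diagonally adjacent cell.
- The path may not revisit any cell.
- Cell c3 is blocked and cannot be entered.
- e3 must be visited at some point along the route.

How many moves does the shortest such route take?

4

Any route passes through e3 somewhere between e1 and d1. Summing Chebyshev distances along the two legs (e1 → e3 → d1) gives a lower bound of 2 + 2 = 4 moves.
A route of 4 moves achieves this: e1 → d2 → e3 → e2 → d1.
Since 4 matches the lower bound, it is optimal.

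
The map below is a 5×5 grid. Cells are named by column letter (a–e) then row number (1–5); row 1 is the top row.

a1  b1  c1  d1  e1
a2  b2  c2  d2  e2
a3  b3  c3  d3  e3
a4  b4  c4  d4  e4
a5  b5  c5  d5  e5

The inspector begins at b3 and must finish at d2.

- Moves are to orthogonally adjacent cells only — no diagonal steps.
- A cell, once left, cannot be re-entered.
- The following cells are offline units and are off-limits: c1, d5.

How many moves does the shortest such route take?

3

The Manhattan distance from b3 to d2 is |3−2| + |2−4| = 3, so at least 3 moves are needed.
A route of 3 moves achieves this: b3 → b2 → c2 → d2.
Since 3 matches the lower bound, it is optimal.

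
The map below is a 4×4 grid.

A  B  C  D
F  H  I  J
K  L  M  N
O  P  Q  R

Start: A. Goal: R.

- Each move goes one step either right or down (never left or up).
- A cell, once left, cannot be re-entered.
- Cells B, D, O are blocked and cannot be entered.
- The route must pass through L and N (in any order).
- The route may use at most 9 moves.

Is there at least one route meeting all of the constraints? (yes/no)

yes

One route that works: A → F → K → L → M → N → R.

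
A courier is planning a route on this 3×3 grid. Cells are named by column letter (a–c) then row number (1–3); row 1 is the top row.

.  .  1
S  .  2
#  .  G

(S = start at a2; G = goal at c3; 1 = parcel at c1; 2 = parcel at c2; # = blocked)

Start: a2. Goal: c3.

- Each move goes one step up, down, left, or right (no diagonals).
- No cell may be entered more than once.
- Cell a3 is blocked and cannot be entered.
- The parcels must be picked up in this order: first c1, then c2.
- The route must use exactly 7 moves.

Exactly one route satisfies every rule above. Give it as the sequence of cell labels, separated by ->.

The waypoints must appear in the order c1, c2, with no cell reused.
Route from a2: up to a1, 2× right (reaching c1), down to c2, left to b2, down to b3, right to c3 — 7 moves in all.
Check: order respected (1 at step 3, 2 at step 4); 7 moves as required.

a2 -> a1 -> b1 -> c1 -> c2 -> b2 -> b3 -> c3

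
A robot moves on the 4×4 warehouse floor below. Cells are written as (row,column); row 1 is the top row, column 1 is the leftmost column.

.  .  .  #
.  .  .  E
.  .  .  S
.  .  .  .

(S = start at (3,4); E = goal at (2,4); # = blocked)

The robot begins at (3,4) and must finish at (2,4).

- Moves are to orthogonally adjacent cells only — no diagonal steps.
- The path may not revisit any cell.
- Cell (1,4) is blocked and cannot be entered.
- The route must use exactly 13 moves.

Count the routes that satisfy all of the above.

Need simple routes of exactly 13 moves from (3,4) to (2,4) (Manhattan distance 1, so 6 moves are spent on a detour and 6 undoing it).
Enumerating: (3,4) (4,4) (4,3) (3,3) (3,2) (4,2) (4,1) (3,1) (2,1) (1,1) (1,2) (2,2) (2,3) (2,4) | (3,4) (4,4) (4,3) (3,3) (3,2) (4,2) (4,1) (3,1) (2,1) (1,1) (1,2) (1,3) (2,3) (2,4) | (3,4) (4,4) (4,3) (3,3) (3,2) (4,2) (4,1) (3,1) (2,1) (2,2) (1,2) (1,3) (2,3) (2,4) | (3,4) (4,4) (4,3) (4,2) (4,1) (3,1) (2,1) (1,1) (1,2) (2,2) (3,2) (3,3) (2,3) (2,4) | (3,4) (4,4) (4,3) (4,2) (4,1) (3,1) (3,2) (2,2) (2,1) (1,1) (1,2) (1,3) (2,3) (2,4) | (3,4) (3,3) (4,3) (4,2) (4,1) (3,1) (3,2) (2,2) (2,1) (1,1) (1,2) (1,3) (2,3) (2,4).
That gives 6 routes.

6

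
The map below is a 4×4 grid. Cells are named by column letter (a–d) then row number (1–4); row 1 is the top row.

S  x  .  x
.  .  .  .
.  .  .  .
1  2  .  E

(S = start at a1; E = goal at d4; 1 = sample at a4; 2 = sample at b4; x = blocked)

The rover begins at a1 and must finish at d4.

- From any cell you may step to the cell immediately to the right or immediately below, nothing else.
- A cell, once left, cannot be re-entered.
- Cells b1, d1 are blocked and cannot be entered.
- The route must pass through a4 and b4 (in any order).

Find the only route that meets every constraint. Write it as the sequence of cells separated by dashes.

a1 - a2 - a3 - a4 - b4 - c4 - d4

Moves only go right or down, so the column and row indices never decrease.
Route from a1: down 3 to a4, right 3 to d4 — 6 moves in all.
Check: all required cells visited.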